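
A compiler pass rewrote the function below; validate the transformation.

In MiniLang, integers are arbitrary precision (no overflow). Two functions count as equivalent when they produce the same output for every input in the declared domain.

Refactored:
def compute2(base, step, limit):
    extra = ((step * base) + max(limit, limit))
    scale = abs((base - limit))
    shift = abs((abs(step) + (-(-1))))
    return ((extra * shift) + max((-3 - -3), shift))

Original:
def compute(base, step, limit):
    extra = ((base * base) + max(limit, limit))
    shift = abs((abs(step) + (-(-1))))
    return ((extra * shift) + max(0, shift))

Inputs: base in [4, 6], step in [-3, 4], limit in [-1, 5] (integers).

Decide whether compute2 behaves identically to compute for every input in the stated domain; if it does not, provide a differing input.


Evaluate both at base=4, step=-3, limit=-1.
compute: extra = 15; shift = 4; return 64
compute2: extra = -13; scale = 5; shift = 4; return -48
64 != -48, so the rewrite changes behavior.
verdict: not equivalent; witness: base=4, step=-3, limit=-1


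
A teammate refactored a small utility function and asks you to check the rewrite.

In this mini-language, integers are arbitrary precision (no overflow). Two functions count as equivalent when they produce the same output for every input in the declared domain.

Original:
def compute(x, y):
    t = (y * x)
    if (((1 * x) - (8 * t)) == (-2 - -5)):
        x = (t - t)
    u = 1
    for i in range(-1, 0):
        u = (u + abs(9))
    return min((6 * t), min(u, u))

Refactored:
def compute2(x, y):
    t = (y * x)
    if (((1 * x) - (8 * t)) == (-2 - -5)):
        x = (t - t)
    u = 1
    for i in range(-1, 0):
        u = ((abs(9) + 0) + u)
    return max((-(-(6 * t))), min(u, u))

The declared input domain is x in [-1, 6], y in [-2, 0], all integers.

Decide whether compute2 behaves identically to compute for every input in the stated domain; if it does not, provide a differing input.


On input x=-1, y=-2, compute returns 10 while compute2 returns 12.
verdict: not equivalent; witness: x=-1, y=-2


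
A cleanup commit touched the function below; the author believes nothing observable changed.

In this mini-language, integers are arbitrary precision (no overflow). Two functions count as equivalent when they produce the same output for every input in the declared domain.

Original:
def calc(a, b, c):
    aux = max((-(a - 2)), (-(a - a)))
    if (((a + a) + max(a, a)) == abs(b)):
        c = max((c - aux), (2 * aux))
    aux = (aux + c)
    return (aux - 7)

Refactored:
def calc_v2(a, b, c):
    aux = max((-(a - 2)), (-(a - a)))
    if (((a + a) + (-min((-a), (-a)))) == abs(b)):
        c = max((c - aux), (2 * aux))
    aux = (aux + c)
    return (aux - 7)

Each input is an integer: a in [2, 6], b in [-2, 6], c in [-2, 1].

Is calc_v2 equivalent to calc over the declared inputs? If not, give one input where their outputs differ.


Behavior is preserved: although min/max/abs usage differs, the outputs never diverge.
One worked example (a=6, b=5, c=-1) — calc: aux=0, then (((a + a) + max(a, a)) == abs(b)) is false, then aux=-1, then returns -8; calc_v2: aux=0, then (((a + a) + (-min((-a), (-a)))) == abs(b)) is false, then aux=-1, then returns -8; agreement on -8.
Sweeping the whole domain (180 inputs) finds no disagreement.
verdict: equivalent


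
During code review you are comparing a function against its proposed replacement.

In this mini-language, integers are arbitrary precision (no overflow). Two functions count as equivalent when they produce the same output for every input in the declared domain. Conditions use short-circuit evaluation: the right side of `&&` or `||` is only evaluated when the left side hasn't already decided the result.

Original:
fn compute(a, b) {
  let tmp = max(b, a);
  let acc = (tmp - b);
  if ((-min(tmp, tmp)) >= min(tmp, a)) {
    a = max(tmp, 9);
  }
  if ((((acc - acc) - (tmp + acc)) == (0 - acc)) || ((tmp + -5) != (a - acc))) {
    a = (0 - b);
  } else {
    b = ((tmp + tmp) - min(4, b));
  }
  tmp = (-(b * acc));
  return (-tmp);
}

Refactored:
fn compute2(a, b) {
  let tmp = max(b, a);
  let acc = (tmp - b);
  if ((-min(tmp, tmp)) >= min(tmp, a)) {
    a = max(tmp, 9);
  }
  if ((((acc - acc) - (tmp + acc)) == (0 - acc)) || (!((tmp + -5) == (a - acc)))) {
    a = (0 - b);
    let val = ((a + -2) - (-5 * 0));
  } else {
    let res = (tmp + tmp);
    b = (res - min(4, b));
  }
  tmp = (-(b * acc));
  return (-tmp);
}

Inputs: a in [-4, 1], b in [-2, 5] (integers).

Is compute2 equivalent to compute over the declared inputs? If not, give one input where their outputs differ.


Side by side, the visible changes include: statement counts differ, arithmetic usage differs, constant usage differs, boolean connective usage differs, comparison usage differs, local variable names differ.
Spot check at a=-3, b=5 — compute: tmp = 5; acc = 0; ((-min(tmp, tmp)) >= min(tmp, a)) -> false; ((((acc - acc) - (tmp + acc)) == (0 - acc)) || ((tmp + -5) != (a - acc))) -> true; a = -5; tmp = 0; return 0. compute2: tmp = 5; acc = 0; ((-min(tmp, tmp)) >= min(tmp, a)) -> false; ((((acc - acc) - (tmp + acc)) == (0 - acc)) || (!((tmp + -5) == (a - acc)))) -> true; a = -5; val = -7; tmp = 0; return 0. Both give 0.
Across all 48 domain points the two functions coincide.
verdict: equivalent


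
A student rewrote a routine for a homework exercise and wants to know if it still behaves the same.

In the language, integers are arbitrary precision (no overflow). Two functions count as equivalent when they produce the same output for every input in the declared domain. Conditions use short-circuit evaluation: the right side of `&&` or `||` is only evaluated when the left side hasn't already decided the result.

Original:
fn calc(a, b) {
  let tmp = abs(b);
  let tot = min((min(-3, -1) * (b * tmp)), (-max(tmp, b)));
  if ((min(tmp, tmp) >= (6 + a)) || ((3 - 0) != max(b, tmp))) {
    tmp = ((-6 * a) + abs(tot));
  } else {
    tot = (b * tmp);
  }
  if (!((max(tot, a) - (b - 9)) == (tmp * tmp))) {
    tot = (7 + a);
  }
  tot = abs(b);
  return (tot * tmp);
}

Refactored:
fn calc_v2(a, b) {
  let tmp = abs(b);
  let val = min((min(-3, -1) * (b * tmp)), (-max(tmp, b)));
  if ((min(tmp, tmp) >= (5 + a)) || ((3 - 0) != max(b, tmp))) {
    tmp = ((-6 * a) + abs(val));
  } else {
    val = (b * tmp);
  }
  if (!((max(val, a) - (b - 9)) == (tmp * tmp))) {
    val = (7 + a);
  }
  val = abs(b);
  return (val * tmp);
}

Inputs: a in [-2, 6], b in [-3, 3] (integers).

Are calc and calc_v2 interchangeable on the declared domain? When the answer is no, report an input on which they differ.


Run the pair on a=-2, b=-3.
calc: tmp = 3; tot = -3; ((min(tmp, tmp) >= (6 + a)) || ((3 - 0) != max(b, tmp))) -> false; tot = -9; (!((max(tot, a) - (b - 9)) == (tmp * tmp))) -> true; tot = 5; tot = 3; return 9
calc_v2: tmp = 3; val = -3; ((min(tmp, tmp) >= (5 + a)) || ((3 - 0) != max(b, tmp))) -> true; tmp = 15; (!((max(val, a) - (b - 9)) == (tmp * tmp))) -> true; val = 5; val = 3; return 45
9 and 45 differ, so these are not the same function on this domain.
verdict: not equivalent; witness: a=-2, b=-3


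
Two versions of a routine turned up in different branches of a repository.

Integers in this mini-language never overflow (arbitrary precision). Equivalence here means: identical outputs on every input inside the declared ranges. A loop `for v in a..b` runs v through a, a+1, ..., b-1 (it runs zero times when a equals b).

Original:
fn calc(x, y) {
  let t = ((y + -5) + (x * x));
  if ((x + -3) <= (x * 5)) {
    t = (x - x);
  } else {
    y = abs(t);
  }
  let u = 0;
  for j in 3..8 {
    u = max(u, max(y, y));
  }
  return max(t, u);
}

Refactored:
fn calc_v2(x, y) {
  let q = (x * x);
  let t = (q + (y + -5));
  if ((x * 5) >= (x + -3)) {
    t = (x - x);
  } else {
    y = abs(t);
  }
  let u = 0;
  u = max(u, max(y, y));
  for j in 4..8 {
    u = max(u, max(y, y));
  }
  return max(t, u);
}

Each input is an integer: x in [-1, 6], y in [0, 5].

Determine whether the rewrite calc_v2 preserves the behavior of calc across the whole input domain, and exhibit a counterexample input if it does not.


Comparing the listings, the differences include: loop structure differs; also statement counts differ; also local variable names differ; also comparison usage differs; also min/max/abs usage differs.
Tracing x=5, y=1: calc: t becomes 21; next ((x + -3) <= (x * 5)) evaluates to true; next t becomes 0; next u becomes 0; next at j=3:; next u becomes 1; next at j=4:; next u becomes 1; next at j=5:; next u becomes 1; next at j=6:; next u becomes 1; next at j=7:; next u becomes 1; next final value 1 | calc_v2: q becomes 25; next t becomes 21; next ((x * 5) >= (x + -3)) evaluates to true; next t becomes 0; next u becomes 0; next u becomes 1; next at j=4:; next u becomes 1; next at j=5:; next u becomes 1; next at j=6:; next u becomes 1; next at j=7:; next u becomes 1; next final value 1 — matching result 1.
Checked all 48 inputs in the declared domain: the outputs agree on every one.
verdict: equivalent


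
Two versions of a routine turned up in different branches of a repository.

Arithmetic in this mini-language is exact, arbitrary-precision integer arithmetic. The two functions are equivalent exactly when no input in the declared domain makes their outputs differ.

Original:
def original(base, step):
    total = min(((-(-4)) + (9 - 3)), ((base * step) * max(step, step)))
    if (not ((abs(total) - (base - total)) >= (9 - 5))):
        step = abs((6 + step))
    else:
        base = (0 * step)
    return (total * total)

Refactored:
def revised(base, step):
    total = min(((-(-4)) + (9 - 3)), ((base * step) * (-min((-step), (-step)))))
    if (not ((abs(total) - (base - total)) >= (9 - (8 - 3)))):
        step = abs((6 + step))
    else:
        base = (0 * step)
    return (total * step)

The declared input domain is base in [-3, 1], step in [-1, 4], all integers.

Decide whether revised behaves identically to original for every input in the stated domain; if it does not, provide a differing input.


There is a counterexample at base=-3, step=-1: 9 on one side, -15 on the other.
original: total=-3, then (not ((abs(total) - (base - total)) >= (9 - 5))) is true, then step=5, then returns 9
revised: total=-3, then (not ((abs(total) - (base - total)) >= (9 - (8 - 3)))) is true, then step=5, then returns -15
verdict: not equivalent; witness: base=-3, step=-1


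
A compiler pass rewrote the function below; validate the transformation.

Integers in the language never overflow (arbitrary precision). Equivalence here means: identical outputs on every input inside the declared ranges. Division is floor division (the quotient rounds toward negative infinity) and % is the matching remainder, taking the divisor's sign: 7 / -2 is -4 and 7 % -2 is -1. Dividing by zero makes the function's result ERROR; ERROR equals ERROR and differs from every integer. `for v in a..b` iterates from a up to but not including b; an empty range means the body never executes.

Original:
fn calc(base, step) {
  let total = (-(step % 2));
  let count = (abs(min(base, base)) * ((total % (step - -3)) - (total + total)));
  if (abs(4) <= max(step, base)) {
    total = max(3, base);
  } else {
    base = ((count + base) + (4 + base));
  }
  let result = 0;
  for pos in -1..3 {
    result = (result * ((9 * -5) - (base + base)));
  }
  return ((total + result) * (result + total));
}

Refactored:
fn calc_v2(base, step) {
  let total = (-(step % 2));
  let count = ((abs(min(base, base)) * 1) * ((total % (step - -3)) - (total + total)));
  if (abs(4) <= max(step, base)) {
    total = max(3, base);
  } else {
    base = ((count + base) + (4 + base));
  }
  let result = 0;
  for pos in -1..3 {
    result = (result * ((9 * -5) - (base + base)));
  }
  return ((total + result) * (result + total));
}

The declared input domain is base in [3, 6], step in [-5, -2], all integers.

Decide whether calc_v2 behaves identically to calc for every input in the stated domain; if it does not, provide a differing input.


Comparing the listings, the differences include: arithmetic usage differs; and constant usage differs.
One worked example (base=6, step=-4) — calc: total = 0; count = 0; (abs(4) <= max(step, base)) -> true; total = 6; result = 0; [pos=-1]; result = 0; [pos=0]; result = 0; [pos=1]; result = 0; [pos=2]; result = 0; return 36; calc_v2: total = 0; count = 0; (abs(4) <= max(step, base)) -> true; total = 6; result = 0; [pos=-1]; result = 0; [pos=0]; result = 0; [pos=1]; result = 0; [pos=2]; result = 0; return 36; agreement on 36.
Across all 16 domain points the two functions coincide.
verdict: equivalent


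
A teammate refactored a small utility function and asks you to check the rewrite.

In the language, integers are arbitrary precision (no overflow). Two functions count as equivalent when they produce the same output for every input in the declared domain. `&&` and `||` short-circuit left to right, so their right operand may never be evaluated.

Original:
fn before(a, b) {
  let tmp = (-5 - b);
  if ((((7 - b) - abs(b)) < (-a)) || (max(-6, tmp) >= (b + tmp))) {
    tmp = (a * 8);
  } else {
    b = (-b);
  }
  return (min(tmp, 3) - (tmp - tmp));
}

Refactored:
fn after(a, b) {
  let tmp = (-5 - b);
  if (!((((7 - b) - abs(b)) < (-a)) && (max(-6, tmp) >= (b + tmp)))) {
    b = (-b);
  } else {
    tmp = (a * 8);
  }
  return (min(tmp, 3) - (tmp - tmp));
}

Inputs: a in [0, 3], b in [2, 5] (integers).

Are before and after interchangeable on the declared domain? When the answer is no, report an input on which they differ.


These are not equivalent — on a=0, b=4 the outputs split (0 vs -9).
before: tmp=-9, then ((((7 - b) - abs(b)) < (-a)) || (max(-6, tmp) >= (b + tmp))) is true, then tmp=0, then returns 0
after: tmp=-9, then (!((((7 - b) - abs(b)) < (-a)) && (max(-6, tmp) >= (b + tmp)))) is true, then b=-4, then returns -9
verdict: not equivalent; witness: a=0, b=4


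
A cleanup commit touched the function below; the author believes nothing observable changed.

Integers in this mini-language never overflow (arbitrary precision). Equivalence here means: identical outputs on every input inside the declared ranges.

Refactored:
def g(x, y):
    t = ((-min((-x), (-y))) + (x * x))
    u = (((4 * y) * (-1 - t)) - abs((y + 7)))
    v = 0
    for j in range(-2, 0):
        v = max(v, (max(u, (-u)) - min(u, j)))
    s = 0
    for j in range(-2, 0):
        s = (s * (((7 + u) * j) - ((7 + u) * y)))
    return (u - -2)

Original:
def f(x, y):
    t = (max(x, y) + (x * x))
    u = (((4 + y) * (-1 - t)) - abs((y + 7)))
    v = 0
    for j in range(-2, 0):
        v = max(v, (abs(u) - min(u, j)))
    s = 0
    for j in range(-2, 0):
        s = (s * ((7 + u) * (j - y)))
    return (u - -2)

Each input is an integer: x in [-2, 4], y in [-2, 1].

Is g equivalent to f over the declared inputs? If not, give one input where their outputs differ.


There is a counterexample at x=-2, y=-2: -9 on one side, 21 on the other.
f: t = 2; u = -11; v = 0; [j=-2]; v = 22; [j=-1]; v = 22; s = 0; [j=-2]; s = 0; [j=-1]; s = 0; return -9
g: t = 2; u = 19; v = 0; [j=-2]; v = 21; [j=-1]; v = 21; s = 0; [j=-2]; s = 0; [j=-1]; s = 0; return 21
verdict: not equivalent; witness: x=-2, y=-2


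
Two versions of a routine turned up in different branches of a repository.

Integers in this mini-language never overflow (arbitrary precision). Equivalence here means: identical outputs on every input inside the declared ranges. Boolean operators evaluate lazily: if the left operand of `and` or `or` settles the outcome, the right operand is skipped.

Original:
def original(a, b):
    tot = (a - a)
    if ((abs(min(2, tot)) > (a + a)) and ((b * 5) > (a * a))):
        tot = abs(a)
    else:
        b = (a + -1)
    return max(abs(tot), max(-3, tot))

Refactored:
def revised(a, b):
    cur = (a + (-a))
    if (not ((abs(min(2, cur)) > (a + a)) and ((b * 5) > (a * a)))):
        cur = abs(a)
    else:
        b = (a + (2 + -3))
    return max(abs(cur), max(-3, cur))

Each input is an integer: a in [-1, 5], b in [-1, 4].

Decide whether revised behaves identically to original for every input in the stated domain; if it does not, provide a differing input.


Evaluate both at a=-1, b=-1.
original: tot=0, then ((abs(min(2, tot)) > (a + a)) and ((b * 5) > (a * a))) is false, then b=-2, then returns 0
revised: cur=0, then (not ((abs(min(2, cur)) > (a + a)) and ((b * 5) > (a * a)))) is true, then cur=1, then returns 1
0 != 1, so the rewrite changes behavior.
verdict: not equivalent; witness: a=-1, b=-1


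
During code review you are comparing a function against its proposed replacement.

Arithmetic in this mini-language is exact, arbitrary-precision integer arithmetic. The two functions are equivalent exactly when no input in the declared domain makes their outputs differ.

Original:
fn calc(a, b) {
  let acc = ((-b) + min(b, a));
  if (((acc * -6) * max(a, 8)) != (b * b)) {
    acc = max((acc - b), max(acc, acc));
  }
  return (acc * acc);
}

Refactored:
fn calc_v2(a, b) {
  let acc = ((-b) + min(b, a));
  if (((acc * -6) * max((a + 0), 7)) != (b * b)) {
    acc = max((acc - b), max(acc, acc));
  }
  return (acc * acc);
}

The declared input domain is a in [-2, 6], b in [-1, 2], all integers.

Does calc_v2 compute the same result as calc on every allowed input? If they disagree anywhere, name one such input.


Equivalent. The suspicious edit (`8` became `7`) never changes the result for any input inside the declared domain.
Every one of the 36 inputs gives matching results.
One worked example (a=-2, b=1) — calc: acc = -3; (((acc * -6) * max(a, 8)) != (b * b)) -> true; acc = -3; return 9; calc_v2: acc = -3; (((acc * -6) * max((a + 0), 7)) != (b * b)) -> true; acc = -3; return 9; agreement on 9.
verdict: equivalent


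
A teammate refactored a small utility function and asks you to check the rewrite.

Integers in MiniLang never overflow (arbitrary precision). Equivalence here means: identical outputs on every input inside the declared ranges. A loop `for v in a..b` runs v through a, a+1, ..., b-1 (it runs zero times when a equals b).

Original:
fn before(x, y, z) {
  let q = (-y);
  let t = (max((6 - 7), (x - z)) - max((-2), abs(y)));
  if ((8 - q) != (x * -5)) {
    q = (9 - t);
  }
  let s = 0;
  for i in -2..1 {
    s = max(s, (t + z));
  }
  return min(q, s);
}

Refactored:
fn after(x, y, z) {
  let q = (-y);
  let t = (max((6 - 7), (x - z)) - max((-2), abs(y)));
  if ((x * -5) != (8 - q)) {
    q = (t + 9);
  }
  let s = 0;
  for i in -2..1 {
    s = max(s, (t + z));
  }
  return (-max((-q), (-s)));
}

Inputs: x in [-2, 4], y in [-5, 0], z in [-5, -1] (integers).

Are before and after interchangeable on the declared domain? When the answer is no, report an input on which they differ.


Evaluate both at x=3, y=0, z=-5.
before: q = 0; t = 8; ((8 - q) != (x * -5)) -> true; q = 1; s = 0; [i=-2]; s = 3; [i=-1]; s = 3; [i=0]; s = 3; return 1
after: q = 0; t = 8; ((x * -5) != (8 - q)) -> true; q = 17; s = 0; [i=-2]; s = 3; [i=-1]; s = 3; [i=0]; s = 3; return 3
1 != 3, so the rewrite changes behavior.
verdict: not equivalent; witness: x=3, y=0, z=-5


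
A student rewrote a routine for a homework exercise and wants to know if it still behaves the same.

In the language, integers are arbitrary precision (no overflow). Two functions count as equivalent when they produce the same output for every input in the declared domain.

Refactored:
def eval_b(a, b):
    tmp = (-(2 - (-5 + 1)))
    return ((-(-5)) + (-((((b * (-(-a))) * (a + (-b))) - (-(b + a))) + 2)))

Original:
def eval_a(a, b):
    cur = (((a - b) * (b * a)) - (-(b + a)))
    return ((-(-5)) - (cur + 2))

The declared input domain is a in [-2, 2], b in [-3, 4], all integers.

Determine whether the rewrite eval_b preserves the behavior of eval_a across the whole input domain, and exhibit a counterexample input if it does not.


The two are interchangeable: arithmetic usage differs, local variable names differ, constant usage differs, and every declared input agrees.
Spot check at a=0, b=-1 — eval_a: cur becomes -1; next final value 4. eval_b: tmp becomes -6; next final value 4. Both give 4.
Sweeping the whole domain (40 inputs) finds no disagreement.
verdict: equivalent


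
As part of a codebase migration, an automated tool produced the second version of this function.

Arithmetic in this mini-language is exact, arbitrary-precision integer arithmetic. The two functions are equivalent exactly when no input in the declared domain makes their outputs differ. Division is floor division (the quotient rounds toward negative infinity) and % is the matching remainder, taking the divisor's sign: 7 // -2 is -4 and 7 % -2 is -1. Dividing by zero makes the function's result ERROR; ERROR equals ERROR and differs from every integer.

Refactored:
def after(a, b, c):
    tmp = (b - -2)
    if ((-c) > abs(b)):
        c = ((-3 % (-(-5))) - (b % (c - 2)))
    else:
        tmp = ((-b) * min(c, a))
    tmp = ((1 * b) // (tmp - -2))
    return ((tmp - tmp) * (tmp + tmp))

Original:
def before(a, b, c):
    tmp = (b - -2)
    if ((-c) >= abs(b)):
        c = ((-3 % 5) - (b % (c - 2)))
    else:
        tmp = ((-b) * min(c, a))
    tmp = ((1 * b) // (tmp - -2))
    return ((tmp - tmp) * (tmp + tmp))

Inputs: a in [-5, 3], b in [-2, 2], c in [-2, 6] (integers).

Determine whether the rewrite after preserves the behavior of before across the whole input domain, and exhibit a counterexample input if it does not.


Not equivalent: a=-2, b=-1, c=-1 separates them (0 vs ERROR).
before: tmp becomes 1; next ((-c) >= abs(b)) evaluates to true; next c becomes 3; next tmp becomes -1; next final value 0
after: tmp becomes 1; next ((-c) > abs(b)) evaluates to false; next tmp becomes -2; next hits division by zero so the output is ERROR
verdict: not equivalent; witness: a=-2, b=-1, c=-1


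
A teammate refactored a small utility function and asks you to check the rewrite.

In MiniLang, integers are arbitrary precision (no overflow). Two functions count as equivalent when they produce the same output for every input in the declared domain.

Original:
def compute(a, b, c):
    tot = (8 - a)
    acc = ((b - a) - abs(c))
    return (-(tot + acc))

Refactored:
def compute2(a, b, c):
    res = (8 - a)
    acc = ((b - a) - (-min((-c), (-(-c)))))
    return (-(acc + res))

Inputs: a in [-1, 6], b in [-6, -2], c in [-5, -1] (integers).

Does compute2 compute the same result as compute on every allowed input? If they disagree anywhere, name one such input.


Differences: local variable names differ; and min/max/abs usage differs — yet all 200 inputs agree.
verdict: equivalent


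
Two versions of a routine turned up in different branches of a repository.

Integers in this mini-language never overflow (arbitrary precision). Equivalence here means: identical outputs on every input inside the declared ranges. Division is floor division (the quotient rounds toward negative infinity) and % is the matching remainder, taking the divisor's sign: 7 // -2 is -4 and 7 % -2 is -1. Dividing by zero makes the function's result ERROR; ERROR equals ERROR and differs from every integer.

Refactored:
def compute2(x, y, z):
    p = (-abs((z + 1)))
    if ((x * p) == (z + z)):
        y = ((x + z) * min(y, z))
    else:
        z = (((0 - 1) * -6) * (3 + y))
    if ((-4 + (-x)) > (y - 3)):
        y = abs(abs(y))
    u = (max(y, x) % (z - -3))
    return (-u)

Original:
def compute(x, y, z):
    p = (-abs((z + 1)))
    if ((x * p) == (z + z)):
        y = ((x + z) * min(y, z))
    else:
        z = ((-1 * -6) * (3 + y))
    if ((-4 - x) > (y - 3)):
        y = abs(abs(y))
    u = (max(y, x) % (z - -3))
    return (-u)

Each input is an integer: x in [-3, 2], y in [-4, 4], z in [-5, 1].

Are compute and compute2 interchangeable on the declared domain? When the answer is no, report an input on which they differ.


Although constant usage differs, arithmetic usage differs, 378/378 inputs agree.
verdict: equivalent


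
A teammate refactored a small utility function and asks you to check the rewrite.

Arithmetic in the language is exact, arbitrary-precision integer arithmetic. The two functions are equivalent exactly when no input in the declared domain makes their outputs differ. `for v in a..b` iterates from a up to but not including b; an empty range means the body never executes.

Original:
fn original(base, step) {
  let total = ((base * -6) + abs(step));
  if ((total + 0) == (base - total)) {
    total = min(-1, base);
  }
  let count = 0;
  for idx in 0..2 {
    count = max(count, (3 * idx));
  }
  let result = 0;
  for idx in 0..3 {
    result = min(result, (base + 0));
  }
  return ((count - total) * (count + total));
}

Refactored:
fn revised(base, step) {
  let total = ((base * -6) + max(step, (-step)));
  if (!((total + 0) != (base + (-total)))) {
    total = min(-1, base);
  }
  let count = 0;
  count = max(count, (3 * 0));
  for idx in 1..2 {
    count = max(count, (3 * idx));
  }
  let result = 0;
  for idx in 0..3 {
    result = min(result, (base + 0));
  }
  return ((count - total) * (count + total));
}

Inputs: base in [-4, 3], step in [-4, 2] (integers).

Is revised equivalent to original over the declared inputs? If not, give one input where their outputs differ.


The two versions differ — the changes include statement counts differ, arithmetic usage differs, min/max/abs usage differs, boolean connective usage differs, constant usage differs, loop structure differs, comparison usage differs.
Spot check at base=2, step=-3 — original: total = -9; ((total + 0) == (base - total)) -> false; count = 0; [idx=0]; count = 0; [idx=1]; count = 3; result = 0; [idx=0]; result = 0; [idx=1]; result = 0; [idx=2]; result = 0; return -72. revised: total = -9; (!((total + 0) != (base + (-total)))) -> false; count = 0; count = 0; [idx=1]; count = 3; result = 0; [idx=0]; result = 0; [idx=1]; result = 0; [idx=2]; result = 0; return -72. Both give -72.
An exhaustive pass over the 56 declared inputs shows identical outputs.
verdict: equivalent


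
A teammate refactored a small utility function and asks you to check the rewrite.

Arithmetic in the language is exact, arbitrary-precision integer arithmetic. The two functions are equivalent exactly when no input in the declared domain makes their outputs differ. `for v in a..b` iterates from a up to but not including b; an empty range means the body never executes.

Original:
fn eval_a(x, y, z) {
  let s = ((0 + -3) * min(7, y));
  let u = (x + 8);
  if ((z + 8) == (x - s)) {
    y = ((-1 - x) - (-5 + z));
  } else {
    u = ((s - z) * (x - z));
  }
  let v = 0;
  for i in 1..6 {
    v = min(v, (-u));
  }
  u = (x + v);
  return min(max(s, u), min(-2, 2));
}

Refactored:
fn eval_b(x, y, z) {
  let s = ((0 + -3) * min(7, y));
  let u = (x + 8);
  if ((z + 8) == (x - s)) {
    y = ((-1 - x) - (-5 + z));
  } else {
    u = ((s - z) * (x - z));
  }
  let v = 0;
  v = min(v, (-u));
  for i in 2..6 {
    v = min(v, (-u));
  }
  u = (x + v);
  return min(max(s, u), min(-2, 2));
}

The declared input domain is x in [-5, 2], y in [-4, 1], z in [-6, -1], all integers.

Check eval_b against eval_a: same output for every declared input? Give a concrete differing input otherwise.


Changes here: loop structure differs, and statement counts differ, and min/max/abs usage differs; the full 288-point sweep finds no disagreement.
verdict: equivalent


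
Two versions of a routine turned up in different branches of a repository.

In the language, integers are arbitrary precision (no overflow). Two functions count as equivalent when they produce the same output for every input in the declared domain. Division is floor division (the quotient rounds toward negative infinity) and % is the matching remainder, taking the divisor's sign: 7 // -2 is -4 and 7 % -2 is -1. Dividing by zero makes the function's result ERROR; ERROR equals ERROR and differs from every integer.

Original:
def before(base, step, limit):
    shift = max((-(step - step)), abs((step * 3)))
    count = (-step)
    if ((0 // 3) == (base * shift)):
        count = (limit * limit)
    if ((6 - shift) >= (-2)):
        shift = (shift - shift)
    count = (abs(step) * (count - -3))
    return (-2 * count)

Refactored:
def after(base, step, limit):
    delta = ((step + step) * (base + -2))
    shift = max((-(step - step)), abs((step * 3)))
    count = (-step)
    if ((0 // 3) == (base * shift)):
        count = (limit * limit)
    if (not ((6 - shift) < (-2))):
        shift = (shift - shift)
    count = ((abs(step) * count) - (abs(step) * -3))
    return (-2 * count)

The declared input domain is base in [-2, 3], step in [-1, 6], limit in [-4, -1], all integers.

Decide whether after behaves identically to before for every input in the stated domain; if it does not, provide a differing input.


Comparing the listings, the differences include: statement counts differ; local variable names differ; constant usage differs; arithmetic usage differs; min/max/abs usage differs; comparison usage differs; boolean connective usage differs.
One worked example (base=2, step=5, limit=-4) — before: shift = 15; count = -5; ((0 // 3) == (base * shift)) -> false; ((6 - shift) >= (-2)) -> false; count = -10; return 20; after: delta = 0; shift = 15; count = -5; ((0 // 3) == (base * shift)) -> false; (not ((6 - shift) < (-2))) -> false; count = -10; return 20; agreement on 20.
Across all 192 domain points the two functions coincide.
verdict: equivalent


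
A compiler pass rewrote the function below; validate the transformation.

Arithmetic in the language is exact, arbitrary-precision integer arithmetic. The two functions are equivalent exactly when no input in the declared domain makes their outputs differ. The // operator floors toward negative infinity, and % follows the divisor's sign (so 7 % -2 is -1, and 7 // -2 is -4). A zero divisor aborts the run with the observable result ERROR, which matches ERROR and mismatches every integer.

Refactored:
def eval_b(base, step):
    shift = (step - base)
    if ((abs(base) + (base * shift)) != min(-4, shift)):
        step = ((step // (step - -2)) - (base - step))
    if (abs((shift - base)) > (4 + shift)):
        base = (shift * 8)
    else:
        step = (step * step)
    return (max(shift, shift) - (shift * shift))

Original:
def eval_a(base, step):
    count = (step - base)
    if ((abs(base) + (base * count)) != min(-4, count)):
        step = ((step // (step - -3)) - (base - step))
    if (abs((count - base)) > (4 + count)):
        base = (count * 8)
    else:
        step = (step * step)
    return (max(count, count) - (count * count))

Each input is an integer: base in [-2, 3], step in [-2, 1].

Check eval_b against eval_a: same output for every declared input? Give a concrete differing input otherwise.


The rewrite breaks on base=-2, step=-2, where the results are 0 and ERROR.
eval_a: count = 0; ((abs(base) + (base * count)) != min(-4, count)) -> true; step = -2; (abs((count - base)) > (4 + count)) -> false; step = 4; return 0
eval_b: shift = 0; ((abs(base) + (base * shift)) != min(-4, shift)) -> true; division by zero -> ERROR
verdict: not equivalent; witness: base=-2, step=-2


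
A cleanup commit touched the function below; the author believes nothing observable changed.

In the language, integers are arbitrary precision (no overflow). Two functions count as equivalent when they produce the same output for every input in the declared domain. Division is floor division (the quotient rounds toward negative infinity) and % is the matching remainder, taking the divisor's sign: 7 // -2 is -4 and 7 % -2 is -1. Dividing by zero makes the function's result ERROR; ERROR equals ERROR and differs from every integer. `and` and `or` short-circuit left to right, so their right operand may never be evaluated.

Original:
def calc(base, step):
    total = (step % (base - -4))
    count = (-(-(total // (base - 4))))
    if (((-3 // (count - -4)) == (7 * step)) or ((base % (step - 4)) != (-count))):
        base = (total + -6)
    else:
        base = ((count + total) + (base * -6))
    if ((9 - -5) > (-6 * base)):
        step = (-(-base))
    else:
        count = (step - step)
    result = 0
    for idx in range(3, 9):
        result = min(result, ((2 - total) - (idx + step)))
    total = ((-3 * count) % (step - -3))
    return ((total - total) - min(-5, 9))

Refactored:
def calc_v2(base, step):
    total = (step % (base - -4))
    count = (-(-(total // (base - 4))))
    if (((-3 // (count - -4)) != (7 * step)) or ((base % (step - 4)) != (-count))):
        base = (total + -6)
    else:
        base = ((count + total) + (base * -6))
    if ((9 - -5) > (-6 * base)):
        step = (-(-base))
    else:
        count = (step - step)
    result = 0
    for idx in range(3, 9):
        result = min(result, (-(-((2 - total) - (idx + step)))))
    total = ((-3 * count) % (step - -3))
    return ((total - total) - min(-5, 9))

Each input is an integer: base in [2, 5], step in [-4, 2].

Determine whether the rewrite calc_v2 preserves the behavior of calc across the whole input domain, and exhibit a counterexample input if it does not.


Equivalent. Although `((-3 // (count - -4)) == (7 * step))` became `((-3 // (count - -4)) != (7 * step))`, no input in the stated domain can expose it.
An exhaustive pass over the 28 declared inputs shows identical outputs.
Tracing base=5, step=-3: calc: total becomes 6; next count becomes 6; next (((-3 // (count - -4)) == (7 * step)) or ((base % (step - 4)) != (-count))) evaluates to true; next base becomes 0; next ((9 - -5) > (-6 * base)) evaluates to true; next step becomes 0; next result becomes 0; next at idx=3:; next result becomes -7; next at idx=4:; next result becomes -8; next at idx=5:; next result becomes -9; next at idx=6:; next result becomes -10; next at idx=7:; next result becomes -11; next at idx=8:; next result becomes -12; next total becomes 0; next final value 5 | calc_v2: total becomes 6; next count becomes 6; next (((-3 // (count - -4)) != (7 * step)) or ((base % (step - 4)) != (-count))) evaluates to true; next base becomes 0; next ((9 - -5) > (-6 * base)) evaluates to true; next step becomes 0; next result becomes 0; next at idx=3:; next result becomes -7; next at idx=4:; next result becomes -8; next at idx=5:; next result becomes -9; next at idx=6:; next result becomes -10; next at idx=7:; next result becomes -11; next at idx=8:; next result becomes -12; next total becomes 0; next final value 5 — matching result 5.
verdict: equivalent


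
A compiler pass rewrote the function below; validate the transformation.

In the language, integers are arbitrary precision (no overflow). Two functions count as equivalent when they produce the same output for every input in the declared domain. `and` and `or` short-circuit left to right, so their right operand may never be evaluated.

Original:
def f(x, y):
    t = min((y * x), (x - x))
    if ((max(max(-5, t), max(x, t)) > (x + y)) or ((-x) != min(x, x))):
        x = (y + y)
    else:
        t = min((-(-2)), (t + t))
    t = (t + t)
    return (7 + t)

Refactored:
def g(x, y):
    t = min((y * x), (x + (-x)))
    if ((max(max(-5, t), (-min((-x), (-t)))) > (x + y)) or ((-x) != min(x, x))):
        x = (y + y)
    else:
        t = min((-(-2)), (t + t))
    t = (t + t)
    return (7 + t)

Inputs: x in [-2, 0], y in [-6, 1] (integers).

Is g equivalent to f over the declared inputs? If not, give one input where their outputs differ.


Although min/max/abs usage differs, arithmetic usage differs, 24/24 inputs agree.
verdict: equivalent


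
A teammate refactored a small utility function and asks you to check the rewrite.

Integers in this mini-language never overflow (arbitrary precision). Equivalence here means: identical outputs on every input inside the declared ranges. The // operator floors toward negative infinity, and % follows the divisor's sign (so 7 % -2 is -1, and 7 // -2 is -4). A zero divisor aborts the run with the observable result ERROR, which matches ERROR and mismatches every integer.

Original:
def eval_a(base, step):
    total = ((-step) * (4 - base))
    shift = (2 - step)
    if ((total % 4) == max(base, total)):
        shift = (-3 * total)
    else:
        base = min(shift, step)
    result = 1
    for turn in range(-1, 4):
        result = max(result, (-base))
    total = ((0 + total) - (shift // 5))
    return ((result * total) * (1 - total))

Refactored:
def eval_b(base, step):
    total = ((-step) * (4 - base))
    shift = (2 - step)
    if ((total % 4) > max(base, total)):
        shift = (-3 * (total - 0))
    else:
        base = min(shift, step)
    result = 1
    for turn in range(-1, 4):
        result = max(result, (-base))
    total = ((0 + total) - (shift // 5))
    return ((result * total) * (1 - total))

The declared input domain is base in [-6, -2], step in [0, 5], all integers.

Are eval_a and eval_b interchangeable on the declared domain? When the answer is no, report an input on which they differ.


Consider the input base=-6, step=1.
eval_a: total = -10; shift = 1; ((total % 4) == max(base, total)) -> false; base = 1; result = 1; [turn=-1]; result = 1; [turn=0]; result = 1; [turn=1]; result = 1; [turn=2]; result = 1; [turn=3]; result = 1; total = -10; return -110
eval_b: total = -10; shift = 1; ((total % 4) > max(base, total)) -> true; shift = 30; result = 1; [turn=-1]; result = 6; [turn=0]; result = 6; [turn=1]; result = 6; [turn=2]; result = 6; [turn=3]; result = 6; total = -16; return -1632
-110 and -1632 differ, so these are not the same function on this domain.
verdict: not equivalent; witness: base=-6, step=1


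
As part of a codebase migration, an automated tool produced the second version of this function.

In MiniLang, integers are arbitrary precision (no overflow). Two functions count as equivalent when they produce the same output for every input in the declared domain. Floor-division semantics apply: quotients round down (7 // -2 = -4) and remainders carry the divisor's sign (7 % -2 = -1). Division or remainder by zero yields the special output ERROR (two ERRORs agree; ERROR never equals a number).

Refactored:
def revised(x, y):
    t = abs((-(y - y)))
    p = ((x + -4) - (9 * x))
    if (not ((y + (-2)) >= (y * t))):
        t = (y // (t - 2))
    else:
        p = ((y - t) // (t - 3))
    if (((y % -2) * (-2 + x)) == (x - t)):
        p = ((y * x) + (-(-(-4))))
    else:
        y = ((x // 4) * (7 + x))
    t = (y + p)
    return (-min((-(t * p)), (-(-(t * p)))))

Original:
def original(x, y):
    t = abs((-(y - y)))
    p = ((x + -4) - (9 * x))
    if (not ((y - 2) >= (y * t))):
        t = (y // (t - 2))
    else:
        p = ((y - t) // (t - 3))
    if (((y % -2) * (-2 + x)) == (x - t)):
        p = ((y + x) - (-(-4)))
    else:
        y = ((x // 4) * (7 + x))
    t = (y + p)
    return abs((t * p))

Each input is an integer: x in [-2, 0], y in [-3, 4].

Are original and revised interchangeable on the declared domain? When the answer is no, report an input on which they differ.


There is a counterexample at x=0, y=2: 0 on one side, 8 on the other.
original: t becomes 0; next p becomes -4; next (not ((y - 2) >= (y * t))) evaluates to false; next p becomes -1; next (((y % -2) * (-2 + x)) == (x - t)) evaluates to true; next p becomes -2; next t becomes 0; next final value 0
revised: t becomes 0; next p becomes -4; next (not ((y + (-2)) >= (y * t))) evaluates to false; next p becomes -1; next (((y % -2) * (-2 + x)) == (x - t)) evaluates to true; next p becomes -4; next t becomes -2; next final value 8
verdict: not equivalent; witness: x=0, y=2


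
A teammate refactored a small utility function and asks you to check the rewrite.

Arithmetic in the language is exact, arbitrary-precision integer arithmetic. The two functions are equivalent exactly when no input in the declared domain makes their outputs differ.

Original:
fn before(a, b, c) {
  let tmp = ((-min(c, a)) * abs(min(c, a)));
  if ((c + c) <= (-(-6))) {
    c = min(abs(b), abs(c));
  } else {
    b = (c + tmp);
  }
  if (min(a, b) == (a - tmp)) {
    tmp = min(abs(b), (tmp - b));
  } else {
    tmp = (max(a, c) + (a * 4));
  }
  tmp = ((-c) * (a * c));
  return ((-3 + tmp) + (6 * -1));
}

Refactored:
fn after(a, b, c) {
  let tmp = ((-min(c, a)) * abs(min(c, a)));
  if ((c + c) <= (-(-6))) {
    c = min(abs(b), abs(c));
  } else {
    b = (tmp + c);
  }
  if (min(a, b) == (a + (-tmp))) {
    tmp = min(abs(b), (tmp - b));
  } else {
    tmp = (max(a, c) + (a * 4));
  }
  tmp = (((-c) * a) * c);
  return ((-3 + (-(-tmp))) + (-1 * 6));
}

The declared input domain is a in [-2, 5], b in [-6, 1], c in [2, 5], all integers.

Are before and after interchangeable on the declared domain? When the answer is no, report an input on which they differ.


Comparing the listings, the differences include: arithmetic usage differs.
Spot check at a=4, b=-1, c=2 — before: tmp becomes -4; next ((c + c) <= (-(-6))) evaluates to true; next c becomes 1; next (min(a, b) == (a - tmp)) evaluates to false; next tmp becomes 20; next tmp becomes -4; next final value -13. after: tmp becomes -4; next ((c + c) <= (-(-6))) evaluates to true; next c becomes 1; next (min(a, b) == (a + (-tmp))) evaluates to false; next tmp becomes 20; next tmp becomes -4; next final value -13. Both give -13.
Every one of the 256 inputs gives matching results.
verdict: equivalent
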